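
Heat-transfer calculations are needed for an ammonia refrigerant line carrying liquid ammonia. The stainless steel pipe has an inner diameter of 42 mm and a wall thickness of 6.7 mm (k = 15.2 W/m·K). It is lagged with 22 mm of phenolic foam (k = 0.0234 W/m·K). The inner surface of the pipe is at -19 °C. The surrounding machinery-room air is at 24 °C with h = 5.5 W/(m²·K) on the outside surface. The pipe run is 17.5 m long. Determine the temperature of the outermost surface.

T ≈ 18.5 °C

For a radial system each layer contributes R = ln(r_out/r_in)/(2πkL); films add R = 1/(hA).
R_stainless steel pipe wall = ln(27.7/21)/(2π×15.2×17.5) = 1.657×10^-4 K/W
R_phenolic foam = ln(49.7/27.7)/(2π×0.0234×17.5) = 0.2272 K/W
R_outer film = 1/(h_o·2πr_oL) = 1/(5.5×2π×0.0497×17.5) = 0.03327 K/W
R_total = 0.2606 K/W
Q = ΔT/R_total = 43/0.2606
Q = 165 W
T_interface = T_inner + Q·ΣR(inner→interface) = -19 + 165×0.2274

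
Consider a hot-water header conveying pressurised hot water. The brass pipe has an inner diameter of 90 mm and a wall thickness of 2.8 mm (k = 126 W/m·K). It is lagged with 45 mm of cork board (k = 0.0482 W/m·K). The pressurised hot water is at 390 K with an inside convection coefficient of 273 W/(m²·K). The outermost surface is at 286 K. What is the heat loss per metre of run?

q′ ≈ 47.2 W/m

Treating each annulus and film as a series resistance:
R_inner film = 1/(h_i·2πr₁L) = 1/(273×2π×0.045×1) = 0.01296 K/W
R_brass pipe wall = ln(47.8/45)/(2π×126×1) = 7.625×10^-5 K/W
R_cork board = ln(92.8/47.8)/(2π×0.0482×1) = 2.191 K/W
R_total = 2.204 K/W
Q = ΔT/R_total = 104/2.204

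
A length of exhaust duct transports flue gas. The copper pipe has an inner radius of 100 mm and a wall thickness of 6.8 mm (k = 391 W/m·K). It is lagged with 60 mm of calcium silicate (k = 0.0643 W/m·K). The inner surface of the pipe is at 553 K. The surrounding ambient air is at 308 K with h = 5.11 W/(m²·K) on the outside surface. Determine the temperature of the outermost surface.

Treating each annulus and film as a series resistance:
R_copper pipe wall = ln(106.8/100)/(2π×391×1) = 2.678×10^-5 K/W
R_calcium silicate = ln(166.8/106.8)/(2π×0.0643×1) = 1.104 K/W
R_outer film = 1/(h_o·2πr_oL) = 1/(5.11×2π×0.1668×1) = 0.1867 K/W
R_total = 1.29 K/W
Q = ΔT/R_total = 245/1.29
Q = 190 W/m
T_interface = T_inner − Q·ΣR(inner→interface) = 553 − 190×1.104

T ≈ 343 K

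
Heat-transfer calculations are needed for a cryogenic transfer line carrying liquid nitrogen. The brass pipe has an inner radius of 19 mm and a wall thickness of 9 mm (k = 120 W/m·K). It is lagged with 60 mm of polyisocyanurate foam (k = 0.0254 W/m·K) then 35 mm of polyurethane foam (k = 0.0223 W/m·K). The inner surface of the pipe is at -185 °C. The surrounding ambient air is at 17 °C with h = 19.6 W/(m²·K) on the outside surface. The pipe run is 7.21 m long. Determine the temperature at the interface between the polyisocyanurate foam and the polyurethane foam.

T ≈ -34.5 °C

Cylindrical conduction, so R = ln(r₂/r₁)/(2πkL) per layer, in series:
R_brass pipe wall = ln(28/19)/(2π×120×7.21) = 7.133×10^-5 K/W
R_polyisocyanurate foam = ln(88/28)/(2π×0.0254×7.21) = 0.9952 K/W
R_polyurethane foam = ln(123/88)/(2π×0.0223×7.21) = 0.3315 K/W
R_outer film = 1/(h_o·2πr_oL) = 1/(19.6×2π×0.123×7.21) = 0.009156 K/W
R_total = 1.336 K/W
Q = ΔT/R_total = 202/1.336
Q = 151 W
T_interface = T_inner + Q·ΣR(inner→interface) = -185 + 151×0.9953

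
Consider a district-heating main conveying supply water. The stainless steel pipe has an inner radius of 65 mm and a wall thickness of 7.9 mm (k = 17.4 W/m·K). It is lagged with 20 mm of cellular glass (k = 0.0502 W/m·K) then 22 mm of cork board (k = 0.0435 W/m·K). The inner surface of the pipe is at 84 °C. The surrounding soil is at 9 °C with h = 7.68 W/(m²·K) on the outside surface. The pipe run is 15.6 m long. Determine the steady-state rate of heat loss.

Q ≈ 677 W

Treating each annulus and film as a series resistance:
R_stainless steel pipe wall = ln(72.9/65)/(2π×17.4×15.6) = 6.725×10^-5 K/W
R_cellular glass = ln(92.9/72.9)/(2π×0.0502×15.6) = 0.04927 K/W
R_cork board = ln(114.9/92.9)/(2π×0.0435×15.6) = 0.04985 K/W
R_outer film = 1/(h_o·2πr_oL) = 1/(7.68×2π×0.1149×15.6) = 0.01156 K/W
R_total = 0.1107 K/W
Q = ΔT/R_total = 75/0.1107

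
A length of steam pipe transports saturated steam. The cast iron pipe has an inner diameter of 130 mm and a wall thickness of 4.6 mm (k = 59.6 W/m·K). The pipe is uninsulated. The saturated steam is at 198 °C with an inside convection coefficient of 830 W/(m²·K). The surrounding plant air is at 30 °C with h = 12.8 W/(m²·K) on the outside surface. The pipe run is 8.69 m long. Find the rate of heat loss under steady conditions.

Q ≈ 8030 W

Per-layer cylindrical resistances, series-summed:
R_inner film = 1/(h_i·2πr₁L) = 1/(830×2π×0.065×8.69) = 3.395×10^-4 K/W
R_cast iron pipe wall = ln(69.6/65)/(2π×59.6×8.69) = 2.101×10^-5 K/W
R_outer film = 1/(h_o·2πr_oL) = 1/(12.8×2π×0.0696×8.69) = 0.02056 K/W
R_total = 0.02092 K/W
Q = ΔT/R_total = 168/0.02092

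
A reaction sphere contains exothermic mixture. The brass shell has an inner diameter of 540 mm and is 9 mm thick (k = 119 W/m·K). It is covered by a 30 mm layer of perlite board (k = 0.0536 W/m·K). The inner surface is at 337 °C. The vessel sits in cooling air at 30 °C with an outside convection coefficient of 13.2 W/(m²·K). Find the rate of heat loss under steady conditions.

Spherical conduction: R = (1/r_in − 1/r_out)/(4πk) per layer; series-sum.
R_brass shell = (1/0.27 − 1/0.279)/(4π×119) = 7.989×10^-5 K/W
R_perlite board = (1/0.279 − 1/0.309)/(4π×0.0536) = 0.5166 K/W
R_outer film = 1/(h·4πr_o²) = 1/(13.2×4π×0.309²) = 0.06314 K/W
R_total = 0.5799 K/W
Q = ΔT/R_total = 307/0.5799

Q ≈ 529 W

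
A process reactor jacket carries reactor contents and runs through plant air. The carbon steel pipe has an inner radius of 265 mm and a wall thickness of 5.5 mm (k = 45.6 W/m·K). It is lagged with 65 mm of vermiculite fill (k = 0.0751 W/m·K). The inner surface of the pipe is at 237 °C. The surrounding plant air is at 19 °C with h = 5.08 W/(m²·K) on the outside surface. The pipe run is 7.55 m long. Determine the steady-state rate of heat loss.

Cylindrical conduction, so R = ln(r₂/r₁)/(2πkL) per layer, in series:
R_carbon steel pipe wall = ln(270.5/265)/(2π×45.6×7.55) = 9.496×10^-6 K/W
R_vermiculite fill = ln(335.5/270.5)/(2π×0.0751×7.55) = 0.06045 K/W
R_outer film = 1/(h_o·2πr_oL) = 1/(5.08×2π×0.3355×7.55) = 0.01237 K/W
R_total = 0.07283 K/W
Q = ΔT/R_total = 218/0.07283

Q ≈ 2990 W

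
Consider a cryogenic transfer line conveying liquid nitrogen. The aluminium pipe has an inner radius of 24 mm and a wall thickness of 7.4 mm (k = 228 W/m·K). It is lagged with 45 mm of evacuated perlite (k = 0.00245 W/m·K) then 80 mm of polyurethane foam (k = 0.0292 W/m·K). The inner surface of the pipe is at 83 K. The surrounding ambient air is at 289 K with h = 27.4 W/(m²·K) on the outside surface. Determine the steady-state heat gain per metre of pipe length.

For a radial system each layer contributes R = ln(r_out/r_in)/(2πkL); films add R = 1/(hA).
R_aluminium pipe wall = ln(31.4/24)/(2π×228×1) = 1.876×10^-4 K/W
R_evacuated perlite = ln(76.4/31.4)/(2π×0.00245×1) = 57.76 K/W
R_polyurethane foam = ln(156.4/76.4)/(2π×0.0292×1) = 3.905 K/W
R_outer film = 1/(h_o·2πr_oL) = 1/(27.4×2π×0.1564×1) = 0.03714 K/W
R_total = 61.7 K/W
Q = ΔT/R_total = 206/61.7

q′ ≈ 3.34 W/m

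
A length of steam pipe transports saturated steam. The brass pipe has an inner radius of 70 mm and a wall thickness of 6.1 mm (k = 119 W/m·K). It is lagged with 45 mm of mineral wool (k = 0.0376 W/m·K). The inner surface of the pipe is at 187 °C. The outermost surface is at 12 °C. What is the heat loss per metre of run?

q′ ≈ 89 W/m

Treating each annulus and film as a series resistance:
R_brass pipe wall = ln(76.1/70)/(2π×119×1) = 1.117×10^-4 K/W
R_mineral wool = ln(121.1/76.1)/(2π×0.0376×1) = 1.966 K/W
R_total = 1.967 K/W
Q = ΔT/R_total = 175/1.967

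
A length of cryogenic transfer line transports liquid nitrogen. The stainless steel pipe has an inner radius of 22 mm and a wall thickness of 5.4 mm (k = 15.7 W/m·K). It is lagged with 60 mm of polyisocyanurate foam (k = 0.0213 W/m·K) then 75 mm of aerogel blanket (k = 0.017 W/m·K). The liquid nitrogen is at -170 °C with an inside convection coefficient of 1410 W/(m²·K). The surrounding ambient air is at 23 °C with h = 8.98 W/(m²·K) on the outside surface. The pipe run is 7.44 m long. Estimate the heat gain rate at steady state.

For a radial system each layer contributes R = ln(r_out/r_in)/(2πkL); films add R = 1/(hA).
R_inner film = 1/(h_i·2πr₁L) = 1/(1410×2π×0.022×7.44) = 6.896×10^-4 K/W
R_stainless steel pipe wall = ln(27.4/22)/(2π×15.7×7.44) = 2.991×10^-4 K/W
R_polyisocyanurate foam = ln(87.4/27.4)/(2π×0.0213×7.44) = 1.165 K/W
R_aerogel blanket = ln(162.4/87.4)/(2π×0.017×7.44) = 0.7796 K/W
R_outer film = 1/(h_o·2πr_oL) = 1/(8.98×2π×0.1624×7.44) = 0.01467 K/W
R_total = 1.96 K/W
Q = ΔT/R_total = 193/1.96

Q ≈ 98.5 W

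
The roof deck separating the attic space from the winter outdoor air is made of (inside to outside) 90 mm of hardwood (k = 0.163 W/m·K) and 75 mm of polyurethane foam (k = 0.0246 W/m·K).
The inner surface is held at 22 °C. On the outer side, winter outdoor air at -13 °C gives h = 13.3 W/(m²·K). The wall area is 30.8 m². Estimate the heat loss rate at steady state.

Q ≈ 293 W

Using the resistance-network approach (series):
R_hardwood = L/(kA) = 0.09/(0.163×30.8) = 0.01793 K/W
R_polyurethane foam = L/(kA) = 0.075/(0.0246×30.8) = 0.09899 K/W
R_outer film = 1/(h_o·A) = 1/(13.3×30.8) = 0.002441 K/W
R_total = 0.1194 K/W
Q = ΔT / R_total = 35 / 0.1194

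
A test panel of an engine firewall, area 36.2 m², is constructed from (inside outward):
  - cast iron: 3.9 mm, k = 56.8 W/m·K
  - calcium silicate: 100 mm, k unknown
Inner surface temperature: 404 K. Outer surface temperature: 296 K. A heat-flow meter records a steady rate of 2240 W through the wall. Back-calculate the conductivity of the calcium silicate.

Model the wall as resistances in series:
R_cast iron = L/(kA) = 0.0039/(56.8×36.2) = 1.897×10^-6 K/W
Sum of known resistances R_other = 1.897×10^-6 K/W
Total R = ΔT/Q = 108/2240 = 0.04821 K/W
R_calcium silicate = R_total − R_other = 0.04821 K/W
k = L/(R·A) = 0.1/(0.04821×36.2)

k ≈ 0.0573 W/(m·K)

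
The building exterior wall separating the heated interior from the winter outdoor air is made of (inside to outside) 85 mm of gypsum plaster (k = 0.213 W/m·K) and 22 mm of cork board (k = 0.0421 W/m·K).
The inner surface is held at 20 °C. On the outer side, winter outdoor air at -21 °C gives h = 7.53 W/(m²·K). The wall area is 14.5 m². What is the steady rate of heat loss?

Series thermal resistances:
R_gypsum plaster = L/(kA) = 0.085/(0.213×14.5) = 0.02752 K/W
R_cork board = L/(kA) = 0.022/(0.0421×14.5) = 0.03604 K/W
R_outer film = 1/(h_o·A) = 1/(7.53×14.5) = 0.009159 K/W
R_total = 0.07272 K/W
Q = ΔT / R_total = 41 / 0.07272

Q ≈ 564 W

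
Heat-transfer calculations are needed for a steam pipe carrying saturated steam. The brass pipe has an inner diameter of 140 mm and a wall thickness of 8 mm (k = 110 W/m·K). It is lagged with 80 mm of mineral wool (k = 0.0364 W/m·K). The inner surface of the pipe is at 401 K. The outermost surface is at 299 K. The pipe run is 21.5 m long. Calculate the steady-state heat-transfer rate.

For a radial system each layer contributes R = ln(r_out/r_in)/(2πkL); films add R = 1/(hA).
R_brass pipe wall = ln(78/70)/(2π×110×21.5) = 7.282×10^-6 K/W
R_mineral wool = ln(158/78)/(2π×0.0364×21.5) = 0.1436 K/W
R_total = 0.1436 K/W
Q = ΔT/R_total = 102/0.1436

Q ≈ 710 W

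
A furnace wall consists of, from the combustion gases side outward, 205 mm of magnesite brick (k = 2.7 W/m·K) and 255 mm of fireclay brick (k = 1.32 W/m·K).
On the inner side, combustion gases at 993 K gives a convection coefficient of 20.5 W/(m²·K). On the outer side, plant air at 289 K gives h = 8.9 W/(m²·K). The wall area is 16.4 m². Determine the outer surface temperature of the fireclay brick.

Using the resistance-network approach (series):
R_inner film = 1/(h_i·A) = 1/(20.5×16.4) = 0.002974 K/W
R_magnesite brick = L/(kA) = 0.205/(2.7×16.4) = 0.00463 K/W
R_fireclay brick = L/(kA) = 0.255/(1.32×16.4) = 0.01178 K/W
R_outer film = 1/(h_o·A) = 1/(8.9×16.4) = 0.006851 K/W
R_total = 0.02623 K/W;  Q = ΔT/R_total = 704/0.02623 = 26830 W
T_interface = T_inner − Q·ΣR(inner→interface) = 993 − 26800×0.01938

T ≈ 473 K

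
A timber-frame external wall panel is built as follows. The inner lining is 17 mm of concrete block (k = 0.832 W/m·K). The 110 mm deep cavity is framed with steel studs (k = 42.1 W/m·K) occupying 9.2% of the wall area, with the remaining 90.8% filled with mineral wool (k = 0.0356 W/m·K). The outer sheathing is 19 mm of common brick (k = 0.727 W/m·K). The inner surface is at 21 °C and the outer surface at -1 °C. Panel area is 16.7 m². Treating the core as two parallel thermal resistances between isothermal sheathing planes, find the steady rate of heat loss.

Sheathing layers in series; stud and cavity paths in parallel between them.
R_inner = 0.017/(0.832×16.7) = 0.001224 K/W
R_stud  = 0.11/(42.1×0.092×16.7) = 0.001701 K/W
R_cav   = 0.11/(0.0356×0.908×16.7) = 0.2038 K/W
1/R_core = 1/R_stud + 1/R_cav → R_core = 0.001687 K/W
R_outer = 0.019/(0.727×16.7) = 0.001565 K/W
R_total = 0.004475 K/W
Q = ΔT/R_total = 22/0.004475

Q ≈ 4920 W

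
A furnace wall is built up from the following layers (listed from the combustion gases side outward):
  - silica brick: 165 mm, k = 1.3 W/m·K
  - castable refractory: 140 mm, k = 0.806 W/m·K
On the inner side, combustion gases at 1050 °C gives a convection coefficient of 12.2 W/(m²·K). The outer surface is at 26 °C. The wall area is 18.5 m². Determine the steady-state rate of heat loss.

Q ≈ 49500 W

Model the wall as resistances in series:
R_inner film = 1/(h_i·A) = 1/(12.2×18.5) = 0.004431 K/W
R_silica brick = L/(kA) = 0.165/(1.3×18.5) = 0.006861 K/W
R_castable refractory = L/(kA) = 0.14/(0.806×18.5) = 0.009389 K/W
R_total = 0.02068 K/W
Q = ΔT / R_total = 1024 / 0.02068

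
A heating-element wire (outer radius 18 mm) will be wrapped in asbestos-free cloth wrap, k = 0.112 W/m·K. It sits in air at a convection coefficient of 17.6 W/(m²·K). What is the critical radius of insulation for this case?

For a cylinder r_cr = k/h = 0.112/17.6
r_cr = 6.36 mm; since the bare radius (18 mm) is above r_cr, any added insulation will reduce heat loss.

r_cr ≈ 6.36 mm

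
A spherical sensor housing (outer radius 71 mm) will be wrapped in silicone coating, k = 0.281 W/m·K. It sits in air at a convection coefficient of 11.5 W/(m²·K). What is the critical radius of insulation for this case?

r_cr ≈ 48.9 mm

For a sphere r_cr = 2k/h = 2×0.281/11.5
r_cr = 48.9 mm; since the bare radius (71 mm) is above r_cr, any added insulation will reduce heat loss.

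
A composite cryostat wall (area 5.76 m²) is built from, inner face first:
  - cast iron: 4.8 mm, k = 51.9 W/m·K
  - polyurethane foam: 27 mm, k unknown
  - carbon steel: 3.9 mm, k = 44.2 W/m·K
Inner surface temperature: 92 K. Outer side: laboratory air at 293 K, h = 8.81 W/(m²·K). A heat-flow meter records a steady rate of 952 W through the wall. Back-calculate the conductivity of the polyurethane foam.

Series thermal resistances:
R_cast iron = L/(kA) = 0.0048/(51.9×5.76) = 1.606×10^-5 K/W
R_carbon steel = L/(kA) = 0.0039/(44.2×5.76) = 1.532×10^-5 K/W
R_outer film = 1/(h_o·A) = 1/(8.81×5.76) = 0.01971 K/W
Sum of known resistances R_other = 0.01974 K/W
Total R = ΔT/Q = 201/952 = 0.2111 K/W
R_polyurethane foam = R_total − R_other = 0.1914 K/W
k = L/(R·A) = 0.027/(0.1914×5.76)

k ≈ 0.0245 W/(m·K)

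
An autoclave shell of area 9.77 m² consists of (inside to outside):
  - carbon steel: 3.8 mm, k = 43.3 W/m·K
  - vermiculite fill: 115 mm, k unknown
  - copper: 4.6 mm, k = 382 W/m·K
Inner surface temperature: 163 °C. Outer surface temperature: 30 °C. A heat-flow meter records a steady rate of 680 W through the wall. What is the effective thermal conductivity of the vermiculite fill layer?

k ≈ 0.0602 W/(m·K)

Series thermal resistances:
R_carbon steel = L/(kA) = 0.0038/(43.3×9.77) = 8.983×10^-6 K/W
R_copper = L/(kA) = 0.0046/(382×9.77) = 1.233×10^-6 K/W
Sum of known resistances R_other = 1.022×10^-5 K/W
Total R = ΔT/Q = 133/680 = 0.1956 K/W
R_vermiculite fill = R_total − R_other = 0.1956 K/W
k = L/(R·A) = 0.115/(0.1956×9.77)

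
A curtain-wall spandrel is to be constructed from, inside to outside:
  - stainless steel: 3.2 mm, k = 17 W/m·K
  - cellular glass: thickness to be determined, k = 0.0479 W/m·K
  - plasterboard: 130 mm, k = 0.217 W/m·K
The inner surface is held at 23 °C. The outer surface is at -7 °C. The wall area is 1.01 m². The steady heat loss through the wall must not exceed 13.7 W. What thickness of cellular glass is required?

L ≈ 77.2 mm

Treating each layer as a thermal resistance in series:
R_stainless steel = L/(kA) = 0.0032/(17×1.01) = 1.864×10^-4 K/W
R_plasterboard = L/(kA) = 0.13/(0.217×1.01) = 0.5931 K/W
Sum of the known resistances R_other = 0.5933 K/W
Required total resistance R_tot = ΔT/Q_allow = 30/13.7 = 2.19 K/W
R_cellular glass = R_tot − R_other = 1.596 K/W
L = R·k·A = 1.596×0.0479×1.01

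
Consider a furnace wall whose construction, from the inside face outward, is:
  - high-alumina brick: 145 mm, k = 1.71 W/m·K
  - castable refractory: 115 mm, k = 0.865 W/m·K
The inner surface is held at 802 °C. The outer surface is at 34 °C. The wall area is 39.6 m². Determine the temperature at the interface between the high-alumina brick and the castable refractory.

T ≈ 503 °C

Treating each layer as a thermal resistance in series:
R_high-alumina brick = L/(kA) = 0.145/(1.71×39.6) = 0.002141 K/W
R_castable refractory = L/(kA) = 0.115/(0.865×39.6) = 0.003357 K/W
R_total = 0.005499 K/W;  Q = ΔT/R_total = 768/0.005499 = 139700 W
T_interface = T_inner − Q·ΣR(inner→interface) = 802 − 140000×0.002141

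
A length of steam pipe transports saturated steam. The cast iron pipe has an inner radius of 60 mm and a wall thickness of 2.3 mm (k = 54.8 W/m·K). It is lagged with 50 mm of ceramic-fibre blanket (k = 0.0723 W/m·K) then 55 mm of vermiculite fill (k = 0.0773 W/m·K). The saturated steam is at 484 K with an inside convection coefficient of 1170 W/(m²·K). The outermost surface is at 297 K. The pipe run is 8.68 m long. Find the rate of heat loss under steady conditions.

Radial resistances (cylindrical: R_cond = ln(r_o/r_i)/(2πkL), R_conv = 1/(h·2πrL)):
R_inner film = 1/(h_i·2πr₁L) = 1/(1170×2π×0.06×8.68) = 2.612×10^-4 K/W
R_cast iron pipe wall = ln(62.3/60)/(2π×54.8×8.68) = 1.259×10^-5 K/W
R_ceramic-fibre blanket = ln(112.3/62.3)/(2π×0.0723×8.68) = 0.1494 K/W
R_vermiculite fill = ln(167.3/112.3)/(2π×0.0773×8.68) = 0.09455 K/W
R_total = 0.2443 K/W
Q = ΔT/R_total = 187/0.2443

Q ≈ 766 W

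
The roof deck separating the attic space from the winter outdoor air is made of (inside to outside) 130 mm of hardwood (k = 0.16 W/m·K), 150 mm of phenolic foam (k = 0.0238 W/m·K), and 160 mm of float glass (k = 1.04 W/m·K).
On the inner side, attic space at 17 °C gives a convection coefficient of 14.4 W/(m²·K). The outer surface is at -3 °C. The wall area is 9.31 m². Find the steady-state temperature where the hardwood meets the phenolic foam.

Model the wall as resistances in series:
R_inner film = 1/(h_i·A) = 1/(14.4×9.31) = 0.007459 K/W
R_hardwood = L/(kA) = 0.13/(0.16×9.31) = 0.08727 K/W
R_phenolic foam = L/(kA) = 0.15/(0.0238×9.31) = 0.677 K/W
R_float glass = L/(kA) = 0.16/(1.04×9.31) = 0.01652 K/W
R_total = 0.7882 K/W;  Q = ΔT/R_total = 20/0.7882 = 25.37 W
T_interface = T_inner − Q·ΣR(inner→interface) = 17 − 25.4×0.09473

T ≈ 14.6 °C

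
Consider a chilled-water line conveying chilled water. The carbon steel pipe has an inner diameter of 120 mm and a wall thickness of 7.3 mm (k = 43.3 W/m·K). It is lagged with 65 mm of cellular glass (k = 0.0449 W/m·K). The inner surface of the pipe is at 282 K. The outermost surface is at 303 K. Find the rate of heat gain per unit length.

Cylindrical conduction, so R = ln(r₂/r₁)/(2πkL) per layer, in series:
R_carbon steel pipe wall = ln(67.3/60)/(2π×43.3×1) = 4.22×10^-4 K/W
R_cellular glass = ln(132.3/67.3)/(2π×0.0449×1) = 2.396 K/W
R_total = 2.396 K/W
Q = ΔT/R_total = 21/2.396

q′ ≈ 8.76 W/m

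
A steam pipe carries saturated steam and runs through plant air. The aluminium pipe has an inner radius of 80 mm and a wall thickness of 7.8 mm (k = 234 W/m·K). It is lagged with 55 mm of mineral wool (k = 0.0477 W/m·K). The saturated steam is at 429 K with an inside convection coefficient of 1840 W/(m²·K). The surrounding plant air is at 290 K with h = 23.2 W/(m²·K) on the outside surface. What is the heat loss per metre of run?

For a radial system each layer contributes R = ln(r_out/r_in)/(2πkL); films add R = 1/(hA).
R_inner film = 1/(h_i·2πr₁L) = 1/(1840×2π×0.08×1) = 0.001081 K/W
R_aluminium pipe wall = ln(87.8/80)/(2π×234×1) = 6.328×10^-5 K/W
R_mineral wool = ln(142.8/87.8)/(2π×0.0477×1) = 1.623 K/W
R_outer film = 1/(h_o·2πr_oL) = 1/(23.2×2π×0.1428×1) = 0.04804 K/W
R_total = 1.672 K/W
Q = ΔT/R_total = 139/1.672

q′ ≈ 83.1 W/m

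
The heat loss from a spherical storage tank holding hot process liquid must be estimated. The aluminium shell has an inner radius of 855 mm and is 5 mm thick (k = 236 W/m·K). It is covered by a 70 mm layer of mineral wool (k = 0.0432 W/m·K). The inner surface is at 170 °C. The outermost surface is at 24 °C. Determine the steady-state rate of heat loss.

Q ≈ 906 W

Radial (spherical) resistances in series:
R_aluminium shell = (1/0.855 − 1/0.86)/(4π×236) = 2.293×10^-6 K/W
R_mineral wool = (1/0.86 − 1/0.93)/(4π×0.0432) = 0.1612 K/W
R_total = 0.1612 K/W
Q = ΔT/R_total = 146/0.1612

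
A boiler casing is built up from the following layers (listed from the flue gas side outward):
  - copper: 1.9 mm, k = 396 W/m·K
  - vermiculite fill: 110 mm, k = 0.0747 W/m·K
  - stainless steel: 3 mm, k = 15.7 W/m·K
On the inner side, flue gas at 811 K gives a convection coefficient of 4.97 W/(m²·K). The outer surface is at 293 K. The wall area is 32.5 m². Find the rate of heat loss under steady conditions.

Using the resistance-network approach (series):
R_inner film = 1/(h_i·A) = 1/(4.97×32.5) = 0.006191 K/W
R_copper = L/(kA) = 0.0019/(396×32.5) = 1.476×10^-7 K/W
R_vermiculite fill = L/(kA) = 0.11/(0.0747×32.5) = 0.04531 K/W
R_stainless steel = L/(kA) = 0.003/(15.7×32.5) = 5.879×10^-6 K/W
R_total = 0.05151 K/W
Q = ΔT / R_total = 518 / 0.05151

Q ≈ 10100 W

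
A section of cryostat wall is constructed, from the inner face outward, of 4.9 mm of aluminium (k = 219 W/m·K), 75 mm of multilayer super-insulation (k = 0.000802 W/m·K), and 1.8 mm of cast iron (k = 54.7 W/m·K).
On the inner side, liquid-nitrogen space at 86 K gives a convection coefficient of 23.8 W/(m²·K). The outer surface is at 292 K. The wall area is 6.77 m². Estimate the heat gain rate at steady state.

Treating each layer as a thermal resistance in series:
R_inner film = 1/(h_i·A) = 1/(23.8×6.77) = 0.006206 K/W
R_aluminium = L/(kA) = 0.0049/(219×6.77) = 3.305×10^-6 K/W
R_multilayer super-insulation = L/(kA) = 0.075/(0.000802×6.77) = 13.81 K/W
R_cast iron = L/(kA) = 0.0018/(54.7×6.77) = 4.861×10^-6 K/W
R_total = 13.82 K/W
Q = ΔT / R_total = 206 / 13.82

Q ≈ 14.9 W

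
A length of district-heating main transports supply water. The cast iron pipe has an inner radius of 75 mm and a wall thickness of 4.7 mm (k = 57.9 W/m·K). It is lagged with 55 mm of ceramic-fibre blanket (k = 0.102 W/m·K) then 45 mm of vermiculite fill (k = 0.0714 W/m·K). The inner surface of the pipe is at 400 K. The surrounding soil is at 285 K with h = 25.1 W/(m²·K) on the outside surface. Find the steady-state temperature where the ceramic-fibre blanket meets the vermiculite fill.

T ≈ 337 K

Cylindrical conduction, so R = ln(r₂/r₁)/(2πkL) per layer, in series:
R_cast iron pipe wall = ln(79.7/75)/(2π×57.9×1) = 1.671×10^-4 K/W
R_ceramic-fibre blanket = ln(134.7/79.7)/(2π×0.102×1) = 0.8188 K/W
R_vermiculite fill = ln(179.7/134.7)/(2π×0.0714×1) = 0.6425 K/W
R_outer film = 1/(h_o·2πr_oL) = 1/(25.1×2π×0.1797×1) = 0.03529 K/W
R_total = 1.497 K/W
Q = ΔT/R_total = 115/1.497
Q = 76.8 W/m
T_interface = T_inner − Q·ΣR(inner→interface) = 400 − 76.8×0.819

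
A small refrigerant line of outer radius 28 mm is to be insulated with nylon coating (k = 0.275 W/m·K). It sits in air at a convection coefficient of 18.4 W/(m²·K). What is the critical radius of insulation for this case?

r_cr ≈ 14.9 mm

For a cylinder r_cr = k/h = 0.275/18.4
r_cr = 14.9 mm; since the bare radius (28 mm) is above r_cr, any added insulation will reduce heat loss.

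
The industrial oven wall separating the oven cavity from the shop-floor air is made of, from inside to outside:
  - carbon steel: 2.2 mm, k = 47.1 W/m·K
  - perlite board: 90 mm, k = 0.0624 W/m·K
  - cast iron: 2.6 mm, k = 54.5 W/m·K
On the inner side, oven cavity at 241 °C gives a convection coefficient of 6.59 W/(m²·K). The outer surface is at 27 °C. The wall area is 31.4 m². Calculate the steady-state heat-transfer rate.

Using the resistance-network approach (series):
R_inner film = 1/(h_i·A) = 1/(6.59×31.4) = 0.004833 K/W
R_carbon steel = L/(kA) = 0.0022/(47.1×31.4) = 1.488×10^-6 K/W
R_perlite board = L/(kA) = 0.09/(0.0624×31.4) = 0.04593 K/W
R_cast iron = L/(kA) = 0.0026/(54.5×31.4) = 1.519×10^-6 K/W
R_total = 0.05077 K/W
Q = ΔT / R_total = 214 / 0.05077

Q ≈ 4220 W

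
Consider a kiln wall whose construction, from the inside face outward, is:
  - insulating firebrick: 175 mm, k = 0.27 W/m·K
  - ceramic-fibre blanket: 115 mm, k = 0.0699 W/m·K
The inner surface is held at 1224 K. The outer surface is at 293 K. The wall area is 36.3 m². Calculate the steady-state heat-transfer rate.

Thermal resistances in series:
R_insulating firebrick = L/(kA) = 0.175/(0.27×36.3) = 0.01786 K/W
R_ceramic-fibre blanket = L/(kA) = 0.115/(0.0699×36.3) = 0.04532 K/W
R_total = 0.06318 K/W
Q = ΔT / R_total = 931 / 0.06318

Q ≈ 14700 W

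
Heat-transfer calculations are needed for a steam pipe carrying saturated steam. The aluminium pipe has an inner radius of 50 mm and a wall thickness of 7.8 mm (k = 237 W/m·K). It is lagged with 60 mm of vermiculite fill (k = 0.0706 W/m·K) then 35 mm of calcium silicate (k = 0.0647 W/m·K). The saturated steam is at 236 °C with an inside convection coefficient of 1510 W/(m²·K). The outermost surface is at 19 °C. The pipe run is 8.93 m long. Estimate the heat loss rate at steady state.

For a radial system each layer contributes R = ln(r_out/r_in)/(2πkL); films add R = 1/(hA).
R_inner film = 1/(h_i·2πr₁L) = 1/(1510×2π×0.05×8.93) = 2.361×10^-4 K/W
R_aluminium pipe wall = ln(57.8/50)/(2π×237×8.93) = 1.09×10^-5 K/W
R_vermiculite fill = ln(117.8/57.8)/(2π×0.0706×8.93) = 0.1797 K/W
R_calcium silicate = ln(152.8/117.8)/(2π×0.0647×8.93) = 0.07166 K/W
R_total = 0.2516 K/W
Q = ΔT/R_total = 217/0.2516

Q ≈ 862 W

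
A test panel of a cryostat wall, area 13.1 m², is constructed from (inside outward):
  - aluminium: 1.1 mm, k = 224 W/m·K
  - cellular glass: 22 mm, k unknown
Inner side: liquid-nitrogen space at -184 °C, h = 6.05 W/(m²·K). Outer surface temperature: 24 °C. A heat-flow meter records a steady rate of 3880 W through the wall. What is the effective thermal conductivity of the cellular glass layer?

k ≈ 0.041 W/(m·K)

Thermal resistances in series:
R_inner film = 1/(h_i·A) = 1/(6.05×13.1) = 0.01262 K/W
R_aluminium = L/(kA) = 0.0011/(224×13.1) = 3.749×10^-7 K/W
Sum of known resistances R_other = 0.01262 K/W
Total R = ΔT/Q = 208/3880 = 0.05361 K/W
R_cellular glass = R_total − R_other = 0.04099 K/W
k = L/(R·A) = 0.022/(0.04099×13.1)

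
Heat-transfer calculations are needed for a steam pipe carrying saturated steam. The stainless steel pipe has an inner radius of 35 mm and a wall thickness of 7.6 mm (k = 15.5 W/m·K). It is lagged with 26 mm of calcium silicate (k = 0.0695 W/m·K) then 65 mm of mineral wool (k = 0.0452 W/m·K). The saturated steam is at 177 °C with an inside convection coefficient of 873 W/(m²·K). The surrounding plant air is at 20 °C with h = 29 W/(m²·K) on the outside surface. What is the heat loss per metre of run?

For a radial system each layer contributes R = ln(r_out/r_in)/(2πkL); films add R = 1/(hA).
R_inner film = 1/(h_i·2πr₁L) = 1/(873×2π×0.035×1) = 0.005209 K/W
R_stainless steel pipe wall = ln(42.6/35)/(2π×15.5×1) = 0.002018 K/W
R_calcium silicate = ln(68.6/42.6)/(2π×0.0695×1) = 1.091 K/W
R_mineral wool = ln(133.6/68.6)/(2π×0.0452×1) = 2.347 K/W
R_outer film = 1/(h_o·2πr_oL) = 1/(29×2π×0.1336×1) = 0.04108 K/W
R_total = 3.486 K/W
Q = ΔT/R_total = 157/3.486

q′ ≈ 45 W/m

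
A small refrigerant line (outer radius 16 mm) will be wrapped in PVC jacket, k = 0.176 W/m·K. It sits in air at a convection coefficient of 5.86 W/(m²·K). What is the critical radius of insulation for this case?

r_cr ≈ 30 mm

For a cylinder r_cr = k/h = 0.176/5.86
r_cr = 30 mm; since the bare radius (16 mm) is below r_cr, adding a thin layer of insulation will *increase* heat loss.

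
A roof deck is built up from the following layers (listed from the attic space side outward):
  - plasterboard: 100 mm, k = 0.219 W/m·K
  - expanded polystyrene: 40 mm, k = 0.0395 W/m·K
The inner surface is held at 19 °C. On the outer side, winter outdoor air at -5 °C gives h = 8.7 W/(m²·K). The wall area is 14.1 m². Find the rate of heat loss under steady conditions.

Q ≈ 214 W

Using the resistance-network approach (series):
R_plasterboard = L/(kA) = 0.1/(0.219×14.1) = 0.03238 K/W
R_expanded polystyrene = L/(kA) = 0.04/(0.0395×14.1) = 0.07182 K/W
R_outer film = 1/(h_o·A) = 1/(8.7×14.1) = 0.008152 K/W
R_total = 0.1124 K/W
Q = ΔT / R_total = 24 / 0.1124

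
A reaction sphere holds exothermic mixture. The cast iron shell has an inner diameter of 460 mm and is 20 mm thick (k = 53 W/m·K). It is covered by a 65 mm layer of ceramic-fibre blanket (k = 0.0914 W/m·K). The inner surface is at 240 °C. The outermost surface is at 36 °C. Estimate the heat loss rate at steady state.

Q ≈ 284 W

Each spherical layer contributes R = (1/r_i − 1/r_o)/(4πk):
R_cast iron shell = (1/0.23 − 1/0.25)/(4π×53) = 5.222×10^-4 K/W
R_ceramic-fibre blanket = (1/0.25 − 1/0.315)/(4π×0.0914) = 0.7186 K/W
R_total = 0.7192 K/W
Q = ΔT/R_total = 204/0.7192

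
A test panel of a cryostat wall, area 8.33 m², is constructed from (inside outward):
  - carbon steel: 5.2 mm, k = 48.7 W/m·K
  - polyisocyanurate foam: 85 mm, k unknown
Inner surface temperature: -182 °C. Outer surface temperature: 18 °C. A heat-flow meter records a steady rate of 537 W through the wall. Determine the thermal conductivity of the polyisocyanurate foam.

Thermal resistances in series:
R_carbon steel = L/(kA) = 0.0052/(48.7×8.33) = 1.282×10^-5 K/W
Sum of known resistances R_other = 1.282×10^-5 K/W
Total R = ΔT/Q = 200/537 = 0.3724 K/W
R_polyisocyanurate foam = R_total − R_other = 0.3724 K/W
k = L/(R·A) = 0.085/(0.3724×8.33)

k ≈ 0.0274 W/(m·K)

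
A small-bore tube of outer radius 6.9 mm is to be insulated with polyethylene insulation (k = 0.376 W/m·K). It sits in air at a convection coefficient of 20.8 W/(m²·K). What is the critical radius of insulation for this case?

For a cylinder r_cr = k/h = 0.376/20.8
r_cr = 18.1 mm; since the bare radius (6.9 mm) is below r_cr, adding a thin layer of insulation will *increase* heat loss.

r_cr ≈ 18.1 mm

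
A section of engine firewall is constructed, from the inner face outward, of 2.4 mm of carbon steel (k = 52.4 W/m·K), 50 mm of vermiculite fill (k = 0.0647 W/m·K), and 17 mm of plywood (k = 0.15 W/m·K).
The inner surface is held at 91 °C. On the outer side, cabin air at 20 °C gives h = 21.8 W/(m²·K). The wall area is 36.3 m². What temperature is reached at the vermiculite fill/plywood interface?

T ≈ 32.1 °C

Series thermal resistances:
R_carbon steel = L/(kA) = 0.0024/(52.4×36.3) = 1.262×10^-6 K/W
R_vermiculite fill = L/(kA) = 0.05/(0.0647×36.3) = 0.02129 K/W
R_plywood = L/(kA) = 0.017/(0.15×36.3) = 0.003122 K/W
R_outer film = 1/(h_o·A) = 1/(21.8×36.3) = 0.001264 K/W
R_total = 0.02568 K/W;  Q = ΔT/R_total = 71/0.02568 = 2765 W
T_interface = T_inner − Q·ΣR(inner→interface) = 91 − 2770×0.02129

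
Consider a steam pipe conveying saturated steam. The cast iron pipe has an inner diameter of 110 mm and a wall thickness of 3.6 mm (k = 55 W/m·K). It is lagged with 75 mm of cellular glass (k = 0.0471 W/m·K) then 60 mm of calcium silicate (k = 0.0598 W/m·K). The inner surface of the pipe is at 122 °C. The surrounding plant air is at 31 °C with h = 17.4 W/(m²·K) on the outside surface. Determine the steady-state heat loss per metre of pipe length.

For a radial system each layer contributes R = ln(r_out/r_in)/(2πkL); films add R = 1/(hA).
R_cast iron pipe wall = ln(58.6/55)/(2π×55×1) = 1.835×10^-4 K/W
R_cellular glass = ln(133.6/58.6)/(2π×0.0471×1) = 2.785 K/W
R_calcium silicate = ln(193.6/133.6)/(2π×0.0598×1) = 0.9873 K/W
R_outer film = 1/(h_o·2πr_oL) = 1/(17.4×2π×0.1936×1) = 0.04725 K/W
R_total = 3.819 K/W
Q = ΔT/R_total = 91/3.819

q′ ≈ 23.8 W/m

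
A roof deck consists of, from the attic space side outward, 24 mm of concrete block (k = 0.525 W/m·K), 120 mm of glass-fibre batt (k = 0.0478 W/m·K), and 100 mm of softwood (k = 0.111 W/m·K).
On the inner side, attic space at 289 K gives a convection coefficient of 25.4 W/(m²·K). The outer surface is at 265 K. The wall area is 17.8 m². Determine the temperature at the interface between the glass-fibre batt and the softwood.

Model the wall as resistances in series:
R_inner film = 1/(h_i·A) = 1/(25.4×17.8) = 0.002212 K/W
R_concrete block = L/(kA) = 0.024/(0.525×17.8) = 0.002568 K/W
R_glass-fibre batt = L/(kA) = 0.12/(0.0478×17.8) = 0.141 K/W
R_softwood = L/(kA) = 0.1/(0.111×17.8) = 0.05061 K/W
R_total = 0.1964 K/W;  Q = ΔT/R_total = 24/0.1964 = 122.2 W
T_interface = T_inner − Q·ΣR(inner→interface) = 289 − 122×0.1458

T ≈ 271 K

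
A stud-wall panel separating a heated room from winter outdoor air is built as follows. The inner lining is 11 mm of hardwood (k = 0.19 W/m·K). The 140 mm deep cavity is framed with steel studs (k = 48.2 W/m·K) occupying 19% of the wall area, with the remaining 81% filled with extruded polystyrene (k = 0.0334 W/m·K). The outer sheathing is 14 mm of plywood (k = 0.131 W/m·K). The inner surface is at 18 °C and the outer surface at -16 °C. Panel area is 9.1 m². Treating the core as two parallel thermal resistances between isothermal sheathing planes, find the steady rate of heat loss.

Q ≈ 1720 W

Sheathing layers in series; stud and cavity paths in parallel between them.
R_inner = 0.011/(0.19×9.1) = 0.006362 K/W
R_stud  = 0.14/(48.2×0.19×9.1) = 0.00168 K/W
R_cav   = 0.14/(0.0334×0.81×9.1) = 0.5687 K/W
1/R_core = 1/R_stud + 1/R_cav → R_core = 0.001675 K/W
R_outer = 0.014/(0.131×9.1) = 0.01174 K/W
R_total = 0.01978 K/W
Q = ΔT/R_total = 34/0.01978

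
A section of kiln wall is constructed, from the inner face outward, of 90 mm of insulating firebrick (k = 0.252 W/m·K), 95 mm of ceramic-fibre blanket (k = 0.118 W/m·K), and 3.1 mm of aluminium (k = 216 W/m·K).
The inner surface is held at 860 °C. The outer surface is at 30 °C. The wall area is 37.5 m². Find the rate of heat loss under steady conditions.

Q ≈ 26800 W

Model the wall as resistances in series:
R_insulating firebrick = L/(kA) = 0.09/(0.252×37.5) = 0.009524 K/W
R_ceramic-fibre blanket = L/(kA) = 0.095/(0.118×37.5) = 0.02147 K/W
R_aluminium = L/(kA) = 0.0031/(216×37.5) = 3.827×10^-7 K/W
R_total = 0.03099 K/W
Q = ΔT / R_total = 830 / 0.03099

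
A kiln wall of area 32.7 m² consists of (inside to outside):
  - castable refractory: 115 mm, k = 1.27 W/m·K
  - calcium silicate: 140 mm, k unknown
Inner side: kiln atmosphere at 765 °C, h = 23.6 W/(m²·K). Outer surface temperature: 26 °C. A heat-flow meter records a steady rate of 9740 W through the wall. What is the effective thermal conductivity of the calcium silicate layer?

k ≈ 0.0596 W/(m·K)

Using the resistance-network approach (series):
R_inner film = 1/(h_i·A) = 1/(23.6×32.7) = 0.001296 K/W
R_castable refractory = L/(kA) = 0.115/(1.27×32.7) = 0.002769 K/W
Sum of known resistances R_other = 0.004065 K/W
Total R = ΔT/Q = 739/9740 = 0.07587 K/W
R_calcium silicate = R_total − R_other = 0.07181 K/W
k = L/(R·A) = 0.14/(0.07181×32.7)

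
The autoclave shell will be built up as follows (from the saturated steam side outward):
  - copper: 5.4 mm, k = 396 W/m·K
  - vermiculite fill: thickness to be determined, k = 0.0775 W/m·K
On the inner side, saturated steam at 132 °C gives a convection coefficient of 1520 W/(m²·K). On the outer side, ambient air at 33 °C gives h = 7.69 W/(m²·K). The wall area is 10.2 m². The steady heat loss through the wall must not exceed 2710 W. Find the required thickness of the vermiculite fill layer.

Model the wall as resistances in series:
R_inner film = 1/(h_i·A) = 1/(1520×10.2) = 6.45×10^-5 K/W
R_copper = L/(kA) = 0.0054/(396×10.2) = 1.337×10^-6 K/W
R_outer film = 1/(h_o·A) = 1/(7.69×10.2) = 0.01275 K/W
Sum of the known resistances R_other = 0.01281 K/W
Required total resistance R_tot = ΔT/Q_allow = 99/2710 = 0.03653 K/W
R_vermiculite fill = R_tot − R_other = 0.02372 K/W
L = R·k·A = 0.02372×0.0775×10.2

L ≈ 18.7 mm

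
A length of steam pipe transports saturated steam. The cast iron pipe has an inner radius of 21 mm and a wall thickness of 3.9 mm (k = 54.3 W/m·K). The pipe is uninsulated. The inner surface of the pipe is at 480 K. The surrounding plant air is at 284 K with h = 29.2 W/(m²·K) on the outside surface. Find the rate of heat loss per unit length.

q′ ≈ 893 W/m

Radial resistances (cylindrical: R_cond = ln(r_o/r_i)/(2πkL), R_conv = 1/(h·2πrL)):
R_cast iron pipe wall = ln(24.9/21)/(2π×54.3×1) = 4.993×10^-4 K/W
R_outer film = 1/(h_o·2πr_oL) = 1/(29.2×2π×0.0249×1) = 0.2189 K/W
R_total = 0.2194 K/W
Q = ΔT/R_total = 196/0.2194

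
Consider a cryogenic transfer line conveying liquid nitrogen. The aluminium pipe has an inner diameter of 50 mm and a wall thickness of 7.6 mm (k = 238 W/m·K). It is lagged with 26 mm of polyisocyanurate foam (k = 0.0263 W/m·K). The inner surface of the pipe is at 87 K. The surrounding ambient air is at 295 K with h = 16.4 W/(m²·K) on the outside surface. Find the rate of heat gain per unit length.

q′ ≈ 56 W/m

Cylindrical conduction, so R = ln(r₂/r₁)/(2πkL) per layer, in series:
R_aluminium pipe wall = ln(32.6/25)/(2π×238×1) = 1.775×10^-4 K/W
R_polyisocyanurate foam = ln(58.6/32.6)/(2π×0.0263×1) = 3.549 K/W
R_outer film = 1/(h_o·2πr_oL) = 1/(16.4×2π×0.0586×1) = 0.1656 K/W
R_total = 3.715 K/W
Q = ΔT/R_total = 208/3.715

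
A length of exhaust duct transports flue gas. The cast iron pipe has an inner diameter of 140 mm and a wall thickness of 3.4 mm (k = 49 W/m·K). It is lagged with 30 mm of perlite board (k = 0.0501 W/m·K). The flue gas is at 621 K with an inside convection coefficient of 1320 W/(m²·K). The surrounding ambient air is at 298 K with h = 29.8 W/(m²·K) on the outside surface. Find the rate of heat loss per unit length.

q′ ≈ 283 W/m

Treating each annulus and film as a series resistance:
R_inner film = 1/(h_i·2πr₁L) = 1/(1320×2π×0.07×1) = 0.001722 K/W
R_cast iron pipe wall = ln(73.4/70)/(2π×49×1) = 1.541×10^-4 K/W
R_perlite board = ln(103.4/73.4)/(2π×0.0501×1) = 1.089 K/W
R_outer film = 1/(h_o·2πr_oL) = 1/(29.8×2π×0.1034×1) = 0.05165 K/W
R_total = 1.142 K/W
Q = ΔT/R_total = 323/1.142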